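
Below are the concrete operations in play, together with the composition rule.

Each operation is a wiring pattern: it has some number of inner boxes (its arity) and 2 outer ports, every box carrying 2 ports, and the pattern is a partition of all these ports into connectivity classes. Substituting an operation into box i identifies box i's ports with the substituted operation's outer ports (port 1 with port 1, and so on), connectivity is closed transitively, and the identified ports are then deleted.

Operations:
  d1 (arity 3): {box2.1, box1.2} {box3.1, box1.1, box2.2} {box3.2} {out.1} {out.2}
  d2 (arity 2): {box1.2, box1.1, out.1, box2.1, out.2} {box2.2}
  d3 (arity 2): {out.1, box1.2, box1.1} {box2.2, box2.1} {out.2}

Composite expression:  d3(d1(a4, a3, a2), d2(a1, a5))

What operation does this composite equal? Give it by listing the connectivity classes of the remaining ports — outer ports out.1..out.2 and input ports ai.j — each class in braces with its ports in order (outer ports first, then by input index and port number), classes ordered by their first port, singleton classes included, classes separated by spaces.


{out.1} {out.2} {a1.1, a1.2, a5.1} {a2.1, a3.2, a4.1} {a2.2} {a3.1, a4.2} {a5.2}

Substituting into d3 glues patterns; closure does the rest.
after d1, the pattern on (a4, a3, a2) reads {out.1} {out.2} {a2.1, a3.2, a4.1} {a2.2} {a3.1, a4.2} (out.j = its outer ports)
after d2, the pattern on (a1, a5) reads {out.1, out.2, a1.1, a1.2, a5.1} {a5.2} (out.j = its outer ports)
after d3, the pattern on (a4, a3, a2, a1, a5) reads {out.1} {out.2} {a1.1, a1.2, a5.1} {a2.1, a3.2, a4.1} {a2.2} {a3.1, a4.2} {a5.2} (out.j = its outer ports)


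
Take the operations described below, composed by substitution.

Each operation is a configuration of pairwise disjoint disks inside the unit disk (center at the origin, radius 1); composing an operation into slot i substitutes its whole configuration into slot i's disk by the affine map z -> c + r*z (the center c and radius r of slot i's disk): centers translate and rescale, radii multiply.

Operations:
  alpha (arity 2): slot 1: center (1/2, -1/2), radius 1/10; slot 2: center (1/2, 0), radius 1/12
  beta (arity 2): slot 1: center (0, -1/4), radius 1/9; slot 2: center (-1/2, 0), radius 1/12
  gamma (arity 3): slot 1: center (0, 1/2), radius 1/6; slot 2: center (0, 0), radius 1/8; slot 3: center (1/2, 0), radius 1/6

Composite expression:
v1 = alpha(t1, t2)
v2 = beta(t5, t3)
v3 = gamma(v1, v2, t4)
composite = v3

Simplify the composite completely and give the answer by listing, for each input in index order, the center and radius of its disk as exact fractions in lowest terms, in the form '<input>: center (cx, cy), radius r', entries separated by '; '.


Below gamma, radii multiply path by path; the t-disk centers shift.
for t1, the 2-step affine chain lands on center (1/12, 5/12), radius 1/60
for t2, the 2-step affine chain lands on center (1/12, 1/2), radius 1/72
for t5, the 2-step affine chain lands on center (0, -1/32), radius 1/72
for t3, the 2-step affine chain lands on center (-1/16, 0), radius 1/96
for t4, the 1-step affine chain lands on center (1/2, 0), radius 1/6

t1: center (1/12, 5/12), radius 1/60; t2: center (1/12, 1/2), radius 1/72; t3: center (-1/16, 0), radius 1/96; t4: center (1/2, 0), radius 1/6; t5: center (0, -1/32), radius 1/72


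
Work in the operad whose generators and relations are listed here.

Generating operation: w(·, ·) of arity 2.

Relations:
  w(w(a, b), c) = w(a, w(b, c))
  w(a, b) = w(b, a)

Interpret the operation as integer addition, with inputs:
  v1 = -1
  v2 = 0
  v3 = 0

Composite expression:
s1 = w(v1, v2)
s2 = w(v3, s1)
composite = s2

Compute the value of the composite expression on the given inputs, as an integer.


-1

w(v1, v2) = -1
w(v3, w(v1, v2)) = -1


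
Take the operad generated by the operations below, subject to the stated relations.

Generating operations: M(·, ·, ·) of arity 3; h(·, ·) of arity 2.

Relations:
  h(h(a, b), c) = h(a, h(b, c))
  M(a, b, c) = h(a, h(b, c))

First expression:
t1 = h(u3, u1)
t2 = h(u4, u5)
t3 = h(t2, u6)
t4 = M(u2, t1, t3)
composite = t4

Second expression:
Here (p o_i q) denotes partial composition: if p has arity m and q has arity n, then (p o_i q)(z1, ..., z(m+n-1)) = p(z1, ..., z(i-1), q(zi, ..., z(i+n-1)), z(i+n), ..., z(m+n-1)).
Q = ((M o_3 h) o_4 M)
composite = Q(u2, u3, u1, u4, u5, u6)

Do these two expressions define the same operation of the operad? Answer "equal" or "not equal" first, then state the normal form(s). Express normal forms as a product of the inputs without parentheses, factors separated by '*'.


equal — both sides give u2 * u3 * u1 * u4 * u5 * u6

Reducing the first expression gives u2 * u3 * u1 * u4 * u5 * u6
Reducing the second expression gives u2 * u3 * u1 * u4 * u5 * u6
The forms coincide; equal.


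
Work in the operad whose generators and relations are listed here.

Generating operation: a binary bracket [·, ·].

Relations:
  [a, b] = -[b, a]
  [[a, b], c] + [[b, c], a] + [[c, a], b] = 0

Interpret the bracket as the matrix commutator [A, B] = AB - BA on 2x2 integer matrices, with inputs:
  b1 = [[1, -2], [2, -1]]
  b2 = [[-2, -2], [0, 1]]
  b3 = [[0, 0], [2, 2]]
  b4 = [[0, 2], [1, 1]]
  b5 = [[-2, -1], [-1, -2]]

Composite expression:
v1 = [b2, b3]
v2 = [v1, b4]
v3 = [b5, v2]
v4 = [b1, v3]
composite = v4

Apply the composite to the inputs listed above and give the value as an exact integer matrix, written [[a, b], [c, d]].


[b2, b3] = [[-4, -4], [6, 4]]
[[b2, b3], b4] = [[-16, -20], [2, 16]]
[b5, [[b2, b3], b4]] = [[-22, -32], [32, 22]]
[b1, [b5, [[b2, b3], b4]]] = [[0, -152], [-152, 0]]

[[0, -152], [-152, 0]]


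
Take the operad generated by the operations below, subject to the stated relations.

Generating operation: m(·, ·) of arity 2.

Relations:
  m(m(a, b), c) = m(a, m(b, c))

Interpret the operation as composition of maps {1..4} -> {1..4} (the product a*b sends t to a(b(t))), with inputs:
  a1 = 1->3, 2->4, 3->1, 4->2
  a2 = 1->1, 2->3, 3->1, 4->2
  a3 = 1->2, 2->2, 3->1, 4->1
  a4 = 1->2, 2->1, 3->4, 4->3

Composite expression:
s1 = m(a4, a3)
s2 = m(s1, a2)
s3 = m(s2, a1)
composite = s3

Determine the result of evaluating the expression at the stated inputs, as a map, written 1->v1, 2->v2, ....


m(a4, a3) = 1->1, 2->1, 3->2, 4->2
m(m(a4, a3), a2) = 1->1, 2->2, 3->1, 4->1
m(m(m(a4, a3), a2), a1) = 1->1, 2->1, 3->1, 4->2

1->1, 2->1, 3->1, 4->2


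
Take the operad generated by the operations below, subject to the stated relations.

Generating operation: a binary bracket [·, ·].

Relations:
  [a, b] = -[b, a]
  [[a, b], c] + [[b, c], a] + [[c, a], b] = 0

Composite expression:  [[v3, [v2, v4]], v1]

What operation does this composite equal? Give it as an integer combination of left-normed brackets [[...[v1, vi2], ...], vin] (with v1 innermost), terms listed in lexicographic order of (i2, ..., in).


Skip Jacobi rewriting: expand, keep v1-initial words, read off terms.
Composite bracket: [[v3, [v2, v4]], v1]
Expanding via [a, b] = ab - ba: 8 signed words (2^3 = 8).
Collect the words opening with v1:
  from v1v2v4v3, sign +1: term +[[[v1, v2], v4], v3]
  from v1v3v2v4, sign -1: term -[[[v1, v3], v2], v4]
  from v1v3v4v2, sign +1: term +[[[v1, v3], v4], v2]
  from v1v4v2v3, sign -1: term -[[[v1, v4], v2], v3]

[[[v1, v2], v4], v3] - [[[v1, v3], v2], v4] + [[[v1, v3], v4], v2] - [[[v1, v4], v2], v3]


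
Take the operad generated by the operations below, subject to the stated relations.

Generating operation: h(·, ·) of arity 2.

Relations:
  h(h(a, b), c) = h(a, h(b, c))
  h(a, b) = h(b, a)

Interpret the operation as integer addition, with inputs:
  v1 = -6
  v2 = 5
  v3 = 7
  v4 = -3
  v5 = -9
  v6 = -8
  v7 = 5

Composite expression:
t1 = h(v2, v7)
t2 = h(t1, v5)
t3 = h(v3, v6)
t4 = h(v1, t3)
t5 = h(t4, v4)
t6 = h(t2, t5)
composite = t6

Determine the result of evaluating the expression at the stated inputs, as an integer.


-9


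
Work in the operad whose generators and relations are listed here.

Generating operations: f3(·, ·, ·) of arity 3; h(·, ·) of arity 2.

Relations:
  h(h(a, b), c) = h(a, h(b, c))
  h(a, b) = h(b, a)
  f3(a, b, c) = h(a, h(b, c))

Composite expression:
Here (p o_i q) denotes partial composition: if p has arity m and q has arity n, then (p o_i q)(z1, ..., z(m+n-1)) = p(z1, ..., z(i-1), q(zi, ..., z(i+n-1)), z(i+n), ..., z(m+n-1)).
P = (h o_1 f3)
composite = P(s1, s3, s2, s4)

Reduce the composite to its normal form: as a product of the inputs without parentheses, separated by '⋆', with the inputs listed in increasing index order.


s1 ⋆ s2 ⋆ s3 ⋆ s4

Key point: h commutes, so take the s-inputs in any fixed order.
f3(s1, s3, s2) unparenthesizes to s1 ⋆ s3 ⋆ s2
h(f3(s1, s3, s2), s4) unparenthesizes to s1 ⋆ s3 ⋆ s2 ⋆ s4
reordering the factors by index: s1 ⋆ s2 ⋆ s3 ⋆ s4


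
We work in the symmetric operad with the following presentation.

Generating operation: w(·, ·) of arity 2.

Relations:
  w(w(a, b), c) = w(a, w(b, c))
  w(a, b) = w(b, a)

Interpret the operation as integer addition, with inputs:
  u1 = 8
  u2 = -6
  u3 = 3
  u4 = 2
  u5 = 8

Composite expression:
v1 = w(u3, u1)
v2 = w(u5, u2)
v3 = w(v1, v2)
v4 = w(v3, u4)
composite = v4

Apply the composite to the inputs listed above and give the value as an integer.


15


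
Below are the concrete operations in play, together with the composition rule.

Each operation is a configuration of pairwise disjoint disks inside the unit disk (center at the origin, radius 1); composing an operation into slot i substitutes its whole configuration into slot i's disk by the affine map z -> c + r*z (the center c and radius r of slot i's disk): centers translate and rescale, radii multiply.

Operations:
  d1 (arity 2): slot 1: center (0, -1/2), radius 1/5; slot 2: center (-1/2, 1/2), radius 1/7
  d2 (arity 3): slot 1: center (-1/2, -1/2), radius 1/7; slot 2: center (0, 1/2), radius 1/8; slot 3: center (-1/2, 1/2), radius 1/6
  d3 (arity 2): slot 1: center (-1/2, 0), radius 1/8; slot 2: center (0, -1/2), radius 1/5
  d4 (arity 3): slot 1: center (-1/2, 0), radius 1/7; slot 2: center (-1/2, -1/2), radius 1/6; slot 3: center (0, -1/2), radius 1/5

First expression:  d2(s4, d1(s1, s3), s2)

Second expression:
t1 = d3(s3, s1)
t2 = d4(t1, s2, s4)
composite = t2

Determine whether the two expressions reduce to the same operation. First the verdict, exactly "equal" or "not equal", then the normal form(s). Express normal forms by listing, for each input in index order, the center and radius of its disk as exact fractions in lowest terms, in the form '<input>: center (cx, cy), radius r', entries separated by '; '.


not equal — first s1: center (0, 7/16), radius 1/40; s2: center (-1/2, 1/2), radius 1/6; s3: center (-1/16, 9/16), radius 1/56; s4: center (-1/2, -1/2), radius 1/7, second s1: center (-1/2, -1/14), radius 1/35; s2: center (-1/2, -1/2), radius 1/6; s3: center (-4/7, 0), radius 1/56; s4: center (0, -1/2), radius 1/5


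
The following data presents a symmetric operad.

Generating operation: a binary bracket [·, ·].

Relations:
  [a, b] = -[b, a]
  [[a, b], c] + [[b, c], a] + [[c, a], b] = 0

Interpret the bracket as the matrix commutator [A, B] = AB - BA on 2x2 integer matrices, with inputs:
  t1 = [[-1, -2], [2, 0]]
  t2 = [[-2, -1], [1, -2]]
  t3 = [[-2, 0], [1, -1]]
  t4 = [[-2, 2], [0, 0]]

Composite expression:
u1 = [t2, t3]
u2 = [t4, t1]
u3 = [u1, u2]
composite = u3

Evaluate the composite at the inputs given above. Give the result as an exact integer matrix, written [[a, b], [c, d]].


[t2, t3] = [[-1, -1], [-1, 1]]
[t4, t1] = [[4, 6], [4, -4]]
[[t2, t3], [t4, t1]] = [[2, -4], [0, -2]]

[[2, -4], [0, -2]]


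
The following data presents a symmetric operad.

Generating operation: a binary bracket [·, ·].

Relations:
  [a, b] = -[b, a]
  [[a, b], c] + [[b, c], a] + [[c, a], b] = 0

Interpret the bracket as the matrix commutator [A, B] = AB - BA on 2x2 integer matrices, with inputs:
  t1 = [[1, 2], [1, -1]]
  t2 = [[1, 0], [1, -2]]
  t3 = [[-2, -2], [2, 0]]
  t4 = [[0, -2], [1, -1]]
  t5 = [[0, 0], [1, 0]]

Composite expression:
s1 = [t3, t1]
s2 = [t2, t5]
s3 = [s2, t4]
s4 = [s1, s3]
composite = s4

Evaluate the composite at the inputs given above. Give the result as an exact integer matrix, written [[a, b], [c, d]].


[[0, 0], [-108, 0]]


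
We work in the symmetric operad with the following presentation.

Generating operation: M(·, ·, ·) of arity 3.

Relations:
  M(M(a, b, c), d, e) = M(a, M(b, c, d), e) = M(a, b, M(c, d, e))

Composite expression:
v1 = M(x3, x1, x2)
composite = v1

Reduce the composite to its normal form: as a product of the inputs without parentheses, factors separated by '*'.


The M-tree's shape is irrelevant; the x-reading-order decides.
M(x3, x1, x2) linearizes to x3 * x1 * x2

x3 * x1 * x2


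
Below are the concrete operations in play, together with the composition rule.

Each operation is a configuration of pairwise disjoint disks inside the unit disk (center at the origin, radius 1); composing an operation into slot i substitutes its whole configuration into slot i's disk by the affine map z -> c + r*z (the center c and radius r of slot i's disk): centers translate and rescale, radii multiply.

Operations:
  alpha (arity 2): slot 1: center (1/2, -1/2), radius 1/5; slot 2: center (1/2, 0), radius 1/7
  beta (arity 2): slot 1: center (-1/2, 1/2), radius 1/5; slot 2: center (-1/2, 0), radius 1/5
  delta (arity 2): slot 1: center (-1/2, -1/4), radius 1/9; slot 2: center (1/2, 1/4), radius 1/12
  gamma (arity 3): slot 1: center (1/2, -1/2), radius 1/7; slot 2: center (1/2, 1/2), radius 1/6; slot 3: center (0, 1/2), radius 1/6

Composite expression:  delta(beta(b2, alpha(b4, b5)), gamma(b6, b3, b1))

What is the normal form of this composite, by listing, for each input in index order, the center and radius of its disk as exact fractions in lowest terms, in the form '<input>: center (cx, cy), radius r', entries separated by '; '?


b1: center (1/2, 7/24), radius 1/72; b2: center (-5/9, -7/36), radius 1/45; b3: center (13/24, 7/24), radius 1/72; b4: center (-49/90, -47/180), radius 1/225; b5: center (-49/90, -1/4), radius 1/315; b6: center (13/24, 5/24), radius 1/84

Each b-disk chains the slot maps above it in delta; radii multiply.
input b2: composing its 2 substitution steps yields center (-5/9, -7/36), radius 1/45
input b4: composing its 3 substitution steps yields center (-49/90, -47/180), radius 1/225
input b5: composing its 3 substitution steps yields center (-49/90, -1/4), radius 1/315
input b6: composing its 2 substitution steps yields center (13/24, 5/24), radius 1/84
input b3: composing its 2 substitution steps yields center (13/24, 7/24), radius 1/72
input b1: composing its 2 substitution steps yields center (1/2, 7/24), radius 1/72


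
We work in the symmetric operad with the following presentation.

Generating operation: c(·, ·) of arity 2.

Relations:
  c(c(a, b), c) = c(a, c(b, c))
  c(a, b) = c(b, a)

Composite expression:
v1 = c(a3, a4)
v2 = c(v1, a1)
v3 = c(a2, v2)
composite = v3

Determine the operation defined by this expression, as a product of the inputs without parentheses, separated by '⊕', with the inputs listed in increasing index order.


a1 ⊕ a2 ⊕ a3 ⊕ a4

Any arrangement under c is one operation, so sort the a-inputs.
c(a3, a4) reduces to a3 ⊕ a4
c(c(a3, a4), a1) reduces to a3 ⊕ a4 ⊕ a1
c(a2, c(c(a3, a4), a1)) reduces to a2 ⊕ a3 ⊕ a4 ⊕ a1
rearranged into index order: a1 ⊕ a2 ⊕ a3 ⊕ a4


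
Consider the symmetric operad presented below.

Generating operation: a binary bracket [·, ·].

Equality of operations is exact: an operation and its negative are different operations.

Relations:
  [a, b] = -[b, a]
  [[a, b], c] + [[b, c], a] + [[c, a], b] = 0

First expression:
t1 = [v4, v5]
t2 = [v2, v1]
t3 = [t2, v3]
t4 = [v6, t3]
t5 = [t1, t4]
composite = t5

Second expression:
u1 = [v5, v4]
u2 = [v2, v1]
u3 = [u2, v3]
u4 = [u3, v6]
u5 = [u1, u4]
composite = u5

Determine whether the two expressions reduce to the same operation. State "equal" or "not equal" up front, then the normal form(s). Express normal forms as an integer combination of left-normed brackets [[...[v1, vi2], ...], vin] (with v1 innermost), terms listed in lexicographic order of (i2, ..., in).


equal: each reduces to -[[[[[v1, v2], v3], v6], v4], v5] + [[[[[v1, v2], v3], v6], v5], v4]

Reducing the first expression gives -[[[[[v1, v2], v3], v6], v4], v5] + [[[[[v1, v2], v3], v6], v5], v4]
Reducing the second expression gives -[[[[[v1, v2], v3], v6], v4], v5] + [[[[[v1, v2], v3], v6], v5], v4]
The normal forms match — equal.


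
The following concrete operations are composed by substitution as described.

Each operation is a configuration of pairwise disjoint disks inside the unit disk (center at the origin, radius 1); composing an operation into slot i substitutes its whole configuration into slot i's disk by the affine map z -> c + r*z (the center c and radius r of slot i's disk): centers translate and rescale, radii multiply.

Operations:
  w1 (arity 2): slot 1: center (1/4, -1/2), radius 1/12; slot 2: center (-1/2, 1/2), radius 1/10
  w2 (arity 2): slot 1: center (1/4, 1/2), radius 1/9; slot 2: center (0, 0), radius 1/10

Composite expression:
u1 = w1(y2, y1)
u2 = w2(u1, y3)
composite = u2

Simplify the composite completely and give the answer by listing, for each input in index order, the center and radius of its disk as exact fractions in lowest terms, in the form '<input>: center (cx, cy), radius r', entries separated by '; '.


y1: center (7/36, 5/9), radius 1/90; y2: center (5/18, 4/9), radius 1/108; y3: center (0, 0), radius 1/10

Below w2, radii multiply path by path; the y-disk centers shift.
input y2: applying the 2 nested substitutions gives center (5/18, 4/9), radius 1/108
input y1: applying the 2 nested substitutions gives center (7/36, 5/9), radius 1/90
input y3: applying the 1 nested substitution gives center (0, 0), radius 1/10


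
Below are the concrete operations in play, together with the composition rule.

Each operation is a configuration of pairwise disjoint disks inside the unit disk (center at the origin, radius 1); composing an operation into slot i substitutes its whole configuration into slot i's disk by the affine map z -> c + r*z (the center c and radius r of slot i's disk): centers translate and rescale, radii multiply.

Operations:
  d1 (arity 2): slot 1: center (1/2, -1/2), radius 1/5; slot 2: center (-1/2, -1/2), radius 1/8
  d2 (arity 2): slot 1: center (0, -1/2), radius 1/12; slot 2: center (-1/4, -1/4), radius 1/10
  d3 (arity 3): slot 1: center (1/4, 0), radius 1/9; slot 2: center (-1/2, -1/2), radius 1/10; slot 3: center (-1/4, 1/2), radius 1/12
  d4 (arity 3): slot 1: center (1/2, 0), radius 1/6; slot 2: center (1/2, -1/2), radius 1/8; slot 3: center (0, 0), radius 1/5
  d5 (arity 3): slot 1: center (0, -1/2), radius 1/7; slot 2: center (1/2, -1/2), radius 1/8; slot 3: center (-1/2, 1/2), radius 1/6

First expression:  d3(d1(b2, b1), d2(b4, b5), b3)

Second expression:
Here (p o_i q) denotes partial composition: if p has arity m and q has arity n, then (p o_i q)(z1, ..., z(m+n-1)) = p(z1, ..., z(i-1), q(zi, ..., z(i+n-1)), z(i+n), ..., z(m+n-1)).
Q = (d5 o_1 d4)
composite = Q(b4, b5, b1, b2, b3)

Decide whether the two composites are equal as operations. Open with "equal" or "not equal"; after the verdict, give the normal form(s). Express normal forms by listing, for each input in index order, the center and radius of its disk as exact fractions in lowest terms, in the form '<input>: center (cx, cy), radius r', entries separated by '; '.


not equal: they reduce to b1: center (7/36, -1/18), radius 1/72; b2: center (11/36, -1/18), radius 1/45; b3: center (-1/4, 1/2), radius 1/12; b4: center (-1/2, -11/20), radius 1/120; b5: center (-21/40, -21/40), radius 1/100 and b1: center (0, -1/2), radius 1/35; b2: center (1/2, -1/2), radius 1/8; b3: center (-1/2, 1/2), radius 1/6; b4: center (1/14, -1/2), radius 1/42; b5: center (1/14, -4/7), radius 1/56


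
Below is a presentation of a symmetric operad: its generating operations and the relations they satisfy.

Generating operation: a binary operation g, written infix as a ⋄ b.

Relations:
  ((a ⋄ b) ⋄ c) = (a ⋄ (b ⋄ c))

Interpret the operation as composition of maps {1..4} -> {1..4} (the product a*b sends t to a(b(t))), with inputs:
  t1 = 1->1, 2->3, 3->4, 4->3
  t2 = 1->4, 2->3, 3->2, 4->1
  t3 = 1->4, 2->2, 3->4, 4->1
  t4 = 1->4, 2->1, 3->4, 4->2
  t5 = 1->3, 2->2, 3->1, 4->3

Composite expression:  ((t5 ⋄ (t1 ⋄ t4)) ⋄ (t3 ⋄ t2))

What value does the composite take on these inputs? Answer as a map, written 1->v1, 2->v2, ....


(t1 ⋄ t4) = 1->3, 2->1, 3->3, 4->3
(t5 ⋄ (t1 ⋄ t4)) = 1->1, 2->3, 3->1, 4->1
(t3 ⋄ t2) = 1->1, 2->4, 3->2, 4->4
((t5 ⋄ (t1 ⋄ t4)) ⋄ (t3 ⋄ t2)) = 1->1, 2->1, 3->3, 4->1

1->1, 2->1, 3->3, 4->1


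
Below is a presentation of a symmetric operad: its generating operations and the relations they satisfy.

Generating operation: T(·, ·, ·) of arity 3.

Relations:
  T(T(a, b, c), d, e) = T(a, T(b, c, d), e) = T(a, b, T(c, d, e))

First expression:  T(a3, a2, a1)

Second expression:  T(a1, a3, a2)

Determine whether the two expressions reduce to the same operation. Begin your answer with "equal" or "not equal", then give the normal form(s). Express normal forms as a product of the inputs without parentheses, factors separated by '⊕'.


not equal; the first gives a3 ⊕ a2 ⊕ a1 and the second a1 ⊕ a3 ⊕ a2

The first expression reduces to a3 ⊕ a2 ⊕ a1
The second expression reduces to a1 ⊕ a3 ⊕ a2
No match — not equal.


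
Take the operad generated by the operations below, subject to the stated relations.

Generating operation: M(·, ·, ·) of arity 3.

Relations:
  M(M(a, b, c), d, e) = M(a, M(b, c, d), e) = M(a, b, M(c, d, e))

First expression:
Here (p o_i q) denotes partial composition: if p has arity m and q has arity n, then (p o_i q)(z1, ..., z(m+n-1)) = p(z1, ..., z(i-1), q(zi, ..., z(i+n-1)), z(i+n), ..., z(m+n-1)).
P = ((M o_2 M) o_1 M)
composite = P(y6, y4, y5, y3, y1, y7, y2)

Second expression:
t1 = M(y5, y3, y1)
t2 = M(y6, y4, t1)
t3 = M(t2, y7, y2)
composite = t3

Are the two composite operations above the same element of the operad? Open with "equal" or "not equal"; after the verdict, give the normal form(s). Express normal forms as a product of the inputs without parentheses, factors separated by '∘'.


equal; the common form is y6 ∘ y4 ∘ y5 ∘ y3 ∘ y1 ∘ y7 ∘ y2


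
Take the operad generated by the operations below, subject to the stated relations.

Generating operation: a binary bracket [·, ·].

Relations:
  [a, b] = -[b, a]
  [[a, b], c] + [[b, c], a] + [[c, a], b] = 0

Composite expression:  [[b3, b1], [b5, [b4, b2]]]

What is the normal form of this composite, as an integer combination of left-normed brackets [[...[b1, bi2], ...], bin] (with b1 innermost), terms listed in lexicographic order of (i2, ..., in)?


-[[[[b1, b3], b2], b4], b5] + [[[[b1, b3], b4], b2], b5] + [[[[b1, b3], b5], b2], b4] - [[[[b1, b3], b5], b4], b2]

Antisymmetry and Jacobi reduce to b1-anchored left-normed brackets.
Composite bracket: [[b3, b1], [b5, [b4, b2]]]
Under [a, b] = ab - ba we get 16 signed associative words (2^4 = 16).
Keep just the words that open with b1:
  b1b3b2b4b5 (sign -1) contributes -[[[[b1, b3], b2], b4], b5]
  b1b3b4b2b5 (sign +1) contributes +[[[[b1, b3], b4], b2], b5]
  b1b3b5b2b4 (sign +1) contributes +[[[[b1, b3], b5], b2], b4]
  b1b3b5b4b2 (sign -1) contributes -[[[[b1, b3], b5], b4], b2]


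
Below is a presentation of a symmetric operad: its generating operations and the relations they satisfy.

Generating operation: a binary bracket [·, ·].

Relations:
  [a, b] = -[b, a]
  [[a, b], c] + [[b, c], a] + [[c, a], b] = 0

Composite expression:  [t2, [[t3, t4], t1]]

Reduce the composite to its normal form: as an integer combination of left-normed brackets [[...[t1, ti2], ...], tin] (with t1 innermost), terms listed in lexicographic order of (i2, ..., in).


[[[t1, t3], t4], t2] - [[[t1, t4], t3], t2]

Antisymmetry and Jacobi reduce to t1-anchored left-normed brackets.
Composite bracket: [t2, [[t3, t4], t1]]
Each bracket splits as ab - ba, giving 8 signed words (2^3 = 8).
Keep just the words that open with t1:
  from t1t3t4t2, sign +1: term +[[[t1, t3], t4], t2]
  from t1t4t3t2, sign -1: term -[[[t1, t4], t3], t2]


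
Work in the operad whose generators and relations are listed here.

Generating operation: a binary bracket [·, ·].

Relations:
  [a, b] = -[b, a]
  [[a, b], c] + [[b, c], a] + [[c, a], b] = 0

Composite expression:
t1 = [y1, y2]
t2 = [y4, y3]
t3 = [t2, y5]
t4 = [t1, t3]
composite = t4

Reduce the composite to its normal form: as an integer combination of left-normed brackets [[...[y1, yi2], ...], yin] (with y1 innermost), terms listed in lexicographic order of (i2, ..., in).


Left-normed coefficients sit on the y1-initial expansion words.
Composite bracket: [[y1, y2], [[y4, y3], y5]]
Applying ab - ba throughout gives 16 signed words (2^4 = 16).
Words beginning with y1 determine it all:
  sign of y1y2y3y4y5 is -1, so it contributes -[[[[y1, y2], y3], y4], y5]
  sign of y1y2y4y3y5 is +1, so it contributes +[[[[y1, y2], y4], y3], y5]
  sign of y1y2y5y3y4 is +1, so it contributes +[[[[y1, y2], y5], y3], y4]
  sign of y1y2y5y4y3 is -1, so it contributes -[[[[y1, y2], y5], y4], y3]

-[[[[y1, y2], y3], y4], y5] + [[[[y1, y2], y4], y3], y5] + [[[[y1, y2], y5], y3], y4] - [[[[y1, y2], y5], y4], y3]


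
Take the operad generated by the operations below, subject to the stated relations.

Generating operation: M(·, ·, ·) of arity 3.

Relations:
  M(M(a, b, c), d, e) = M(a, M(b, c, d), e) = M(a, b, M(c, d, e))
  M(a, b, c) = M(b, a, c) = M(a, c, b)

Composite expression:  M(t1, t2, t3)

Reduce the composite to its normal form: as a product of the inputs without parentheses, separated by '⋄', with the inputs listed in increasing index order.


t1 ⋄ t2 ⋄ t3

Shape and order are irrelevant to M; the t-input set decides.
M(t1, t2, t3) linearizes to t1 ⋄ t2 ⋄ t3
commutativity sorts the factors: t1 ⋄ t2 ⋄ t3


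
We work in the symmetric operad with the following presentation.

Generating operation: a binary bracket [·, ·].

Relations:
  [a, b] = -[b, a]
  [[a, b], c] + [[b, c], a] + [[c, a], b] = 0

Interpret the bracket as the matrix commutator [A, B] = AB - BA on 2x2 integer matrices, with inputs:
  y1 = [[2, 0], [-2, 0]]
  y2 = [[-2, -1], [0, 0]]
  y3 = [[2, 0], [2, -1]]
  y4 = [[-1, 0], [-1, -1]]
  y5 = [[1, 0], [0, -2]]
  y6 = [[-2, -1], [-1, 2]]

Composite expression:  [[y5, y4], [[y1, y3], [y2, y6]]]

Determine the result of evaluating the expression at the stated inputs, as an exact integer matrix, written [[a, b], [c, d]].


[y5, y4] = [[0, 0], [3, 0]]
[y1, y3] = [[0, 0], [-10, 0]]
[y2, y6] = [[1, -2], [-2, -1]]
[[y1, y3], [y2, y6]] = [[-20, 0], [-20, 20]]
[[y5, y4], [[y1, y3], [y2, y6]]] = [[0, 0], [-120, 0]]

[[0, 0], [-120, 0]]


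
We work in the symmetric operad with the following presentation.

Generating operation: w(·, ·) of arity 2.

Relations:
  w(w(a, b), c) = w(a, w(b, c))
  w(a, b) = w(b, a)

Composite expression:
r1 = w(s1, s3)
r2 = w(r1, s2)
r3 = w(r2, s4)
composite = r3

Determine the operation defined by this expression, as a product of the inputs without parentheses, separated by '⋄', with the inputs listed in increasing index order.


Both nesting and order wash out for w; what remains is which s's occur.
w(s1, s3) linearizes to s1 ⋄ s3
w(w(s1, s3), s2) linearizes to s1 ⋄ s3 ⋄ s2
w(w(w(s1, s3), s2), s4) linearizes to s1 ⋄ s3 ⋄ s2 ⋄ s4
the factors in increasing index order: s1 ⋄ s2 ⋄ s3 ⋄ s4

s1 ⋄ s2 ⋄ s3 ⋄ s4


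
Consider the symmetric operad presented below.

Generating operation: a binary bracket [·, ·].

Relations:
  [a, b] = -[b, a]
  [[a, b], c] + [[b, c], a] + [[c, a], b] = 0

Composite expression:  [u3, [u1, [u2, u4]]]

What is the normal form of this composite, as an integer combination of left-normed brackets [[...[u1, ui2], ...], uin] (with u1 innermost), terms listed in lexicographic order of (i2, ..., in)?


-[[[u1, u2], u4], u3] + [[[u1, u4], u2], u3]


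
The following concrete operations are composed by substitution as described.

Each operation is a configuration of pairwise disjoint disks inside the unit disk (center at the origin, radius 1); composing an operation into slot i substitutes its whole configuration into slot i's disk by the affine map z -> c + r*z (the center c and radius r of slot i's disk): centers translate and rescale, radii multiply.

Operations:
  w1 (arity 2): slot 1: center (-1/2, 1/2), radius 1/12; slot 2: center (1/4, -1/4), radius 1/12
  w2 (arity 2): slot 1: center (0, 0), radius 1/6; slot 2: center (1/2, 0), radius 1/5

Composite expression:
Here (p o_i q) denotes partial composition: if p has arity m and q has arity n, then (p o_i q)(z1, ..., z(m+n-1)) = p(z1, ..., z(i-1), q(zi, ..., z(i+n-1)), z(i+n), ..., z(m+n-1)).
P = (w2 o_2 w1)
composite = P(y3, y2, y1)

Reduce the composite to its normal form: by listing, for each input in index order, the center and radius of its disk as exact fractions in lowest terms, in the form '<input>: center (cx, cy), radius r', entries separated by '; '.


y1: center (11/20, -1/20), radius 1/60; y2: center (2/5, 1/10), radius 1/60; y3: center (0, 0), radius 1/6

Nesting under w2 composes maps z -> c + r*z down each y-path.
input y3: applying the 1 nested substitution gives center (0, 0), radius 1/6
input y2: applying the 2 nested substitutions gives center (2/5, 1/10), radius 1/60
input y1: applying the 2 nested substitutions gives center (11/20, -1/20), radius 1/60


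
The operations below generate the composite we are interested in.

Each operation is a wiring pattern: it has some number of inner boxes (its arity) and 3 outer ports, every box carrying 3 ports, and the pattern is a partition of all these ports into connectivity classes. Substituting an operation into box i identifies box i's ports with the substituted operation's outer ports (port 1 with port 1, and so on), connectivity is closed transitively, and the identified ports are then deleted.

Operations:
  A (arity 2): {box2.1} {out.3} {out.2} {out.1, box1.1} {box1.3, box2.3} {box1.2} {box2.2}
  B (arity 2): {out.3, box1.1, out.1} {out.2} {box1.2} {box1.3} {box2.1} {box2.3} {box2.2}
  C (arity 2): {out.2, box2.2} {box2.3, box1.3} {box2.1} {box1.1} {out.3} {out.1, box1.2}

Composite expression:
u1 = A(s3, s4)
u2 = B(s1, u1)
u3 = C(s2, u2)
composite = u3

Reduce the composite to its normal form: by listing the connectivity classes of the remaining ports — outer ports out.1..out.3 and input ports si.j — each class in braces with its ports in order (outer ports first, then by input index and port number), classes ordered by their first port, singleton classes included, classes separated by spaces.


Substituting into C glues patterns; closure does the rest.
stage A: inputs (s3, s4), connectivity {out.1, s3.1} {out.2} {out.3} {s3.2} {s3.3, s4.3} {s4.1} {s4.2}, out.j its boundary
stage B: inputs (s1, s3, s4), connectivity {out.1, out.3, s1.1} {out.2} {s1.2} {s1.3} {s3.1} {s3.2} {s3.3, s4.3} {s4.1} {s4.2}, out.j its boundary
stage C: inputs (s2, s1, s3, s4), connectivity {out.1, s2.2} {out.2} {out.3} {s1.1, s2.3} {s1.2} {s1.3} {s2.1} {s3.1} {s3.2} {s3.3, s4.3} {s4.1} {s4.2}, out.j its boundary

{out.1, s2.2} {out.2} {out.3} {s1.1, s2.3} {s1.2} {s1.3} {s2.1} {s3.1} {s3.2} {s3.3, s4.3} {s4.1} {s4.2}


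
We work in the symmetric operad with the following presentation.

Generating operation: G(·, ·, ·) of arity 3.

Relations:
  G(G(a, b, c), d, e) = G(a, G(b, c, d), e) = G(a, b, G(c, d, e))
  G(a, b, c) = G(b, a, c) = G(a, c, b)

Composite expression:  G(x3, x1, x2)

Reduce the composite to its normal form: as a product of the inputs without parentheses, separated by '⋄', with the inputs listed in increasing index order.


With G associative and commutative, the x-input set is all that matters.
G(x3, x1, x2) reduces to x3 ⋄ x1 ⋄ x2
the factors in increasing index order: x1 ⋄ x2 ⋄ x3

x1 ⋄ x2 ⋄ x3


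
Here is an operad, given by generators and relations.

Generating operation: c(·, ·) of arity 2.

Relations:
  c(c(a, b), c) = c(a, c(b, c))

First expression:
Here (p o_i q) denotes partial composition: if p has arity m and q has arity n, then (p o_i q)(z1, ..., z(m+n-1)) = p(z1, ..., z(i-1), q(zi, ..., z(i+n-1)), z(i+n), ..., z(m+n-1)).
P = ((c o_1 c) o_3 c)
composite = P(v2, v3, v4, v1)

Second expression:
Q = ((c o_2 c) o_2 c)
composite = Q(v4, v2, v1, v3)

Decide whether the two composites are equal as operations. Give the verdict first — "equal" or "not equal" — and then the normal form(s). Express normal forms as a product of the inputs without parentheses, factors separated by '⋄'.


Reducing the first expression gives v2 ⋄ v3 ⋄ v4 ⋄ v1
Reducing the second expression gives v4 ⋄ v2 ⋄ v1 ⋄ v3
They disagree, so not equal.

not equal: they reduce to v2 ⋄ v3 ⋄ v4 ⋄ v1 and v4 ⋄ v2 ⋄ v1 ⋄ v3


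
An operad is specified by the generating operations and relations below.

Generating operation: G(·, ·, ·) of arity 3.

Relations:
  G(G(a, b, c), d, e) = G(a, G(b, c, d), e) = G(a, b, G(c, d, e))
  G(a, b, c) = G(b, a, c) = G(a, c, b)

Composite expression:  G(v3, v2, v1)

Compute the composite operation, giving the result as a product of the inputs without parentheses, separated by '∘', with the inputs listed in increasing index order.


Shape and order are irrelevant to G; the v-input set decides.
G(v3, v2, v1) collapses to v3 ∘ v2 ∘ v1
putting the inputs in ascending order: v1 ∘ v2 ∘ v3

v1 ∘ v2 ∘ v3


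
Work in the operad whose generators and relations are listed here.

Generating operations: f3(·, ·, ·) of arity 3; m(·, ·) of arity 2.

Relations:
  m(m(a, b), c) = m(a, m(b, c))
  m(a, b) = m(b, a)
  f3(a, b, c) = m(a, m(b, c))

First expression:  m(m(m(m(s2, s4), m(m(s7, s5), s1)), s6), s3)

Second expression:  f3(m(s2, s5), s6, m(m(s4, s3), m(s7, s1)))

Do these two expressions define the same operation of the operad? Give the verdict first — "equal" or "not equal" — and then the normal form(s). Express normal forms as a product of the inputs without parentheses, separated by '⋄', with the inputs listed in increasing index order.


equal — both sides give s1 ⋄ s2 ⋄ s3 ⋄ s4 ⋄ s5 ⋄ s6 ⋄ s7

Reducing the first expression gives s1 ⋄ s2 ⋄ s3 ⋄ s4 ⋄ s5 ⋄ s6 ⋄ s7
Reducing the second expression gives s1 ⋄ s2 ⋄ s3 ⋄ s4 ⋄ s5 ⋄ s6 ⋄ s7
Both agree, so they are equal.


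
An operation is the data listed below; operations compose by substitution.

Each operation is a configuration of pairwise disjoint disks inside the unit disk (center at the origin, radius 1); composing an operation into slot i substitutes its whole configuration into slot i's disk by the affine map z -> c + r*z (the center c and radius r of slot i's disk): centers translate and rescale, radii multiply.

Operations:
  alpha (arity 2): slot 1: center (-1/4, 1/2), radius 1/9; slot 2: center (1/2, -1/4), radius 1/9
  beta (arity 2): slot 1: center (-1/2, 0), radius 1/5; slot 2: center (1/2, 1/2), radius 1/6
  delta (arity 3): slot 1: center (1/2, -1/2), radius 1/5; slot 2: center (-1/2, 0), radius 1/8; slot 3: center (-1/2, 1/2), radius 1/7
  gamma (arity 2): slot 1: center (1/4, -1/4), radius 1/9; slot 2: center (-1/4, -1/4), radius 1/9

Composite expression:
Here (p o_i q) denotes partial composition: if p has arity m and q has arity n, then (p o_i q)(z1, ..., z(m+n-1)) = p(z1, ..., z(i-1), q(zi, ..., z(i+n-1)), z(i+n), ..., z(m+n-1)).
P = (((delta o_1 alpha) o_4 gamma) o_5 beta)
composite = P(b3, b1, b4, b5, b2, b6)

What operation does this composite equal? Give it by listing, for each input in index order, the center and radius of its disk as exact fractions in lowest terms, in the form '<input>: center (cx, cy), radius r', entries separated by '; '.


b1: center (3/5, -11/20), radius 1/45; b2: center (-137/252, 13/28), radius 1/315; b3: center (9/20, -2/5), radius 1/45; b4: center (-1/2, 0), radius 1/8; b5: center (-13/28, 13/28), radius 1/63; b6: center (-19/36, 17/36), radius 1/378

Follow each b-input down from delta: c' goes to c + r*c', radius to r*r'.
b3 passes through 2 substitutions, ending at center (9/20, -2/5), radius 1/45
b1 passes through 2 substitutions, ending at center (3/5, -11/20), radius 1/45
b4 passes through 1 substitution, ending at center (-1/2, 0), radius 1/8
b5 passes through 2 substitutions, ending at center (-13/28, 13/28), radius 1/63
b2 passes through 3 substitutions, ending at center (-137/252, 13/28), radius 1/315
b6 passes through 3 substitutions, ending at center (-19/36, 17/36), radius 1/378


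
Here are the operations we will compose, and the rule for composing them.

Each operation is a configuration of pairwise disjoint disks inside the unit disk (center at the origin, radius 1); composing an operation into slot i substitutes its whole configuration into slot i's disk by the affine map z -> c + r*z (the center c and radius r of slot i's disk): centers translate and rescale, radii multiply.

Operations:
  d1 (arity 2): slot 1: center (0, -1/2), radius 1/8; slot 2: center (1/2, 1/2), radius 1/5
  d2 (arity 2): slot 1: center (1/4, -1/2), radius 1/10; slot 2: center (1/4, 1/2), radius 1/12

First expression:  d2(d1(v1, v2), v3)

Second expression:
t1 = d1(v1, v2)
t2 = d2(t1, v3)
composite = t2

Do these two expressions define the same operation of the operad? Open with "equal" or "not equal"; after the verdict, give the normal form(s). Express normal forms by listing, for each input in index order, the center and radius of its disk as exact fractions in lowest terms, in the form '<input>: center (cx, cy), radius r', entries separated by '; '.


In normal form, the first expression is v1: center (1/4, -11/20), radius 1/80; v2: center (3/10, -9/20), radius 1/50; v3: center (1/4, 1/2), radius 1/12
In normal form, the second expression is v1: center (1/4, -11/20), radius 1/80; v2: center (3/10, -9/20), radius 1/50; v3: center (1/4, 1/2), radius 1/12
Same normal form: equal.

equal — both sides give v1: center (1/4, -11/20), radius 1/80; v2: center (3/10, -9/20), radius 1/50; v3: center (1/4, 1/2), radius 1/12


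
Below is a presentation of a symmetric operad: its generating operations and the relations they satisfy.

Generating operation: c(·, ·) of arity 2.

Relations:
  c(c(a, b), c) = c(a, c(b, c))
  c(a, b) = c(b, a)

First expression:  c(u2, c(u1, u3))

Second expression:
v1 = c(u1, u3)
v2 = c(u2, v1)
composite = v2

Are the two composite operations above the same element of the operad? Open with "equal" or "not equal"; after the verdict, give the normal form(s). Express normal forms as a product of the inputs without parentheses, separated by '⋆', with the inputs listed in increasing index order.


equal: each reduces to u1 ⋆ u2 ⋆ u3

Reducing the first expression gives u1 ⋆ u2 ⋆ u3
Reducing the second expression gives u1 ⋆ u2 ⋆ u3
The forms coincide; equal.


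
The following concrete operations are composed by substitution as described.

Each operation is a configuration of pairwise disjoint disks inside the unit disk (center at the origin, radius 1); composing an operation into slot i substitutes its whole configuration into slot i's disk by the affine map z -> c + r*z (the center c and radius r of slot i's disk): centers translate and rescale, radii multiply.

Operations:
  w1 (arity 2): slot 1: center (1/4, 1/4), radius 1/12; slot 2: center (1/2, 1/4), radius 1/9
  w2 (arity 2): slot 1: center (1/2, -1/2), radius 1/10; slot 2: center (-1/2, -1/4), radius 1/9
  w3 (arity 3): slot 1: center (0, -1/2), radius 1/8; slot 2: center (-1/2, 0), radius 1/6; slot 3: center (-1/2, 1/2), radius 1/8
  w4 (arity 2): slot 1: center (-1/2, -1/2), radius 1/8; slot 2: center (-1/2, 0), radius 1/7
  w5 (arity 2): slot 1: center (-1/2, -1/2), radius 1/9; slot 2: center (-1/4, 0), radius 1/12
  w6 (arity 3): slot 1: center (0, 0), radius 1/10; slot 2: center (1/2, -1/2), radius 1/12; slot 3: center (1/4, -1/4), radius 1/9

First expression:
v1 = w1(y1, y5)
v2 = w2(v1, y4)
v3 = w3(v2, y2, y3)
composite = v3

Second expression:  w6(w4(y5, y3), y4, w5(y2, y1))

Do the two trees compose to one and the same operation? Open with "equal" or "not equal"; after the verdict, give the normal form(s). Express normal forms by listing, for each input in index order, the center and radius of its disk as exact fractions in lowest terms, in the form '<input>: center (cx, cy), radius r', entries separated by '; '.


not equal; the first gives y1: center (21/320, -179/320), radius 1/960; y2: center (-1/2, 0), radius 1/6; y3: center (-1/2, 1/2), radius 1/8; y4: center (-1/16, -17/32), radius 1/72; y5: center (11/160, -179/320), radius 1/720 and the second y1: center (2/9, -1/4), radius 1/108; y2: center (7/36, -11/36), radius 1/81; y3: center (-1/20, 0), radius 1/70; y4: center (1/2, -1/2), radius 1/12; y5: center (-1/20, -1/20), radius 1/80
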